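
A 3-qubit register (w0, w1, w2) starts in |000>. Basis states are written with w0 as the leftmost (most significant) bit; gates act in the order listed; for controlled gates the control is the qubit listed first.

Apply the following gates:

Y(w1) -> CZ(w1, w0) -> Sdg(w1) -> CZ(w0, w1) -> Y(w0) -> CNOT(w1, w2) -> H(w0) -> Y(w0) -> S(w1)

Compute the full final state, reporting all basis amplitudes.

The resulting statevector has amplitude -sqrt(2)*I/2 on |011>, -sqrt(2)*I/2 on |111>, and 0 on every other basis state.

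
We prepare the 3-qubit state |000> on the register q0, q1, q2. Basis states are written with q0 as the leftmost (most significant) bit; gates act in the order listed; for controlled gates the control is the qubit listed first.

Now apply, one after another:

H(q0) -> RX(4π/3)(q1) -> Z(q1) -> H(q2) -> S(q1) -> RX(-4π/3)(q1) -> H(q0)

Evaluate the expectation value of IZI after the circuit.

The expectation value of IZI is 1/4.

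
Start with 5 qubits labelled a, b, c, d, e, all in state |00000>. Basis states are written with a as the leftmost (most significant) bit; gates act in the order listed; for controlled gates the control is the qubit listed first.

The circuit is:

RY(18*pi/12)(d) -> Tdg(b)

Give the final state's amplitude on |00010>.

|00010> carries amplitude sqrt(2)/2 in the final state.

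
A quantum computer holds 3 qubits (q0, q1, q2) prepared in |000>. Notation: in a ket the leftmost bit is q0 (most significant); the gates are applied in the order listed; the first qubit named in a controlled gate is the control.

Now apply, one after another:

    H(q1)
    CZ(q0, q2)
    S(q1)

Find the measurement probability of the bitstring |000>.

The probability of measuring |000> is 1/2.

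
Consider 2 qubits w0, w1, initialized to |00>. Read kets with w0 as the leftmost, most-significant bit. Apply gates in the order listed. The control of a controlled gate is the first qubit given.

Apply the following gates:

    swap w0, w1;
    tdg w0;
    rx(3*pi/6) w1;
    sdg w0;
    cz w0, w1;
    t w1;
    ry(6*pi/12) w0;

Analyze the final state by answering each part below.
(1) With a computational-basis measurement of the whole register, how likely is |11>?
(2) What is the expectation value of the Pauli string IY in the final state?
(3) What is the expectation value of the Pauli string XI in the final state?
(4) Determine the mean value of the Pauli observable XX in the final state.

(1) Outcome |11> occurs with probability 1/4.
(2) The expectation value of IY is -sqrt(2)/2.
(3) The expectation value of XI is 1.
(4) In the final state, XX has expectation sqrt(2)/2.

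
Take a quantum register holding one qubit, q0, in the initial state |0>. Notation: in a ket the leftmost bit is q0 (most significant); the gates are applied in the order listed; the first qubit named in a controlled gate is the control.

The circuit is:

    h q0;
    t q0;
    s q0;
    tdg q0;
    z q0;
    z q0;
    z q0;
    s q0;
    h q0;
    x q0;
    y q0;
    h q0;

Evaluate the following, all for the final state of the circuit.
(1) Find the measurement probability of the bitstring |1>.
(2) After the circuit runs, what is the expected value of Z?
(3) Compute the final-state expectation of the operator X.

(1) The probability of measuring |1> is 1/2.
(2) In the final state, Z has expectation 0.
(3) In the final state, X has expectation 1.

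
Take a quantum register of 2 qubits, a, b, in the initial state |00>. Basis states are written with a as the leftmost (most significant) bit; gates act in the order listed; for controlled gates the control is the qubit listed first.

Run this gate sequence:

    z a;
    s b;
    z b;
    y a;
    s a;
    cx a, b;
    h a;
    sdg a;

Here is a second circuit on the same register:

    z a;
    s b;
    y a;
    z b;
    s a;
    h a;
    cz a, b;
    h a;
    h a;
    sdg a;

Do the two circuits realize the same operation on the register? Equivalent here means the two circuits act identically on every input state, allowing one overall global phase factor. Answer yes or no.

No: there is an input state on which the two circuits produce genuinely different outputs (not merely differing by a phase).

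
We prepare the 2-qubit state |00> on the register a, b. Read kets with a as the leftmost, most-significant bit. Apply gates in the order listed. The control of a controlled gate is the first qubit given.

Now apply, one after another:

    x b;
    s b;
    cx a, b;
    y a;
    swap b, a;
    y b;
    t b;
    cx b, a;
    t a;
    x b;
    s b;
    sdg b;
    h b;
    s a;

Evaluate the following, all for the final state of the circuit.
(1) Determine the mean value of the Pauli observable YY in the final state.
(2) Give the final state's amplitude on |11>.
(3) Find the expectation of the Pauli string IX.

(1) The observable YY averages to 0.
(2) The amplitude on |11> is sqrt(2)*exp(I*pi/4)/2.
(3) The observable IX averages to -1.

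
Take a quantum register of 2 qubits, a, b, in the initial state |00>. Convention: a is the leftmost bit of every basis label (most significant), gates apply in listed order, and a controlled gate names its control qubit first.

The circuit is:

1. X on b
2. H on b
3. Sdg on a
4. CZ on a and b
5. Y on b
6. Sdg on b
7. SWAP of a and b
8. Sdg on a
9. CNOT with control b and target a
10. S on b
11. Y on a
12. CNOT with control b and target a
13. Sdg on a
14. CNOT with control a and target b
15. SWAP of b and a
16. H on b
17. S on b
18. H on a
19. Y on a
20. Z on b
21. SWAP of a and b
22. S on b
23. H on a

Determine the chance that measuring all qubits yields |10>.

The probability of measuring |10> is 1/2.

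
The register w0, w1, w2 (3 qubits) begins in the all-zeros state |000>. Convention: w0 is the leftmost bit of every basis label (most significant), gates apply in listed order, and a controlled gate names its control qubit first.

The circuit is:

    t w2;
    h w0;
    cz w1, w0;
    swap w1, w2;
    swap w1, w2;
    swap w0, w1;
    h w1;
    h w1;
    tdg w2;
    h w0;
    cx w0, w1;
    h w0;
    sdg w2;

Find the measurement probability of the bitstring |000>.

A full measurement returns |000> with probability 1/2.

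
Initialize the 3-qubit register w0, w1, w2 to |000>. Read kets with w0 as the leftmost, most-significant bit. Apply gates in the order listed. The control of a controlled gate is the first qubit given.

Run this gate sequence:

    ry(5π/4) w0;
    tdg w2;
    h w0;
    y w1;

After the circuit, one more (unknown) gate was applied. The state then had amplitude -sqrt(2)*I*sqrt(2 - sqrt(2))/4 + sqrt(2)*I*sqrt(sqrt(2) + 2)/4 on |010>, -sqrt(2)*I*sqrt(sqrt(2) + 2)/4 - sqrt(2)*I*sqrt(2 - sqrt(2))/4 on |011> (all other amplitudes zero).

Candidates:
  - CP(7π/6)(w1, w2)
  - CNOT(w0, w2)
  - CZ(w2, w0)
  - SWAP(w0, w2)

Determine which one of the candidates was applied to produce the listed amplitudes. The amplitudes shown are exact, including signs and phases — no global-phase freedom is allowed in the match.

The applied gate was SWAP(w0, w2).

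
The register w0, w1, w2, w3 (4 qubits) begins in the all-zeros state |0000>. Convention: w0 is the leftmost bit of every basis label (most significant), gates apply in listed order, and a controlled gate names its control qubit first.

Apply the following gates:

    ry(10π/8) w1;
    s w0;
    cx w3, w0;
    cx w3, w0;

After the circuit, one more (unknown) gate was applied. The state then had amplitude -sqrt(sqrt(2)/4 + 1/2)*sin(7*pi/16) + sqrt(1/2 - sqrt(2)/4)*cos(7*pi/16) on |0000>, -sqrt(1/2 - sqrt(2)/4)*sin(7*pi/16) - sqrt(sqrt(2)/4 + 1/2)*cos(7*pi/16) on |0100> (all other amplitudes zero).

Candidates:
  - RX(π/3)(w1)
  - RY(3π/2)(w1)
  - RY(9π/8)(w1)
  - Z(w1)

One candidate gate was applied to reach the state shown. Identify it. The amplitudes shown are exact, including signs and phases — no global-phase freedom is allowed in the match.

The applied gate was RY(9π/8)(w1).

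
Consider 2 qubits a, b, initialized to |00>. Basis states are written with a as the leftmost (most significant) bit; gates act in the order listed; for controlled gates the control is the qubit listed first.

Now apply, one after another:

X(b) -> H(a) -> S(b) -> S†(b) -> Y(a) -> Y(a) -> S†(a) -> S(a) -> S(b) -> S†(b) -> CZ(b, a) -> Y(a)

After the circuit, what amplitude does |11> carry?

|11> carries amplitude sqrt(2)*I/2 in the final state.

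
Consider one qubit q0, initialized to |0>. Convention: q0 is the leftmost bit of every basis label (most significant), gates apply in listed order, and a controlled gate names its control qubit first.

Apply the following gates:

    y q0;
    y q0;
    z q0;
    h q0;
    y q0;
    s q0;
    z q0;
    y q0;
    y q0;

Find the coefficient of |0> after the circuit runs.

The amplitude on |0> is -sqrt(2)*I/2.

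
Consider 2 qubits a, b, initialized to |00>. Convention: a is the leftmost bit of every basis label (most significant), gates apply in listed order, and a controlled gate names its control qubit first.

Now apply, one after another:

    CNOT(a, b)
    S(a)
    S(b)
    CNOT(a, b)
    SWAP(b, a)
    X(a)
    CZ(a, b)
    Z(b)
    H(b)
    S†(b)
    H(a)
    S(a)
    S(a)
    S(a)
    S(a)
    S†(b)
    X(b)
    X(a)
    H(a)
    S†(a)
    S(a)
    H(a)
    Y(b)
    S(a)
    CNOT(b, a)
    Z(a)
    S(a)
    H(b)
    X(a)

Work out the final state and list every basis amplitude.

The final amplitudes are sqrt(2)*(1 - I)/4 on |00>, sqrt(2)*(-1 - I)/4 on |01>, sqrt(2)*(1 + I)/4 on |10>, sqrt(2)*(-1 + I)/4 on |11>. Key observation: the block from step 19 through step 22 cancels to the identity and can be dropped.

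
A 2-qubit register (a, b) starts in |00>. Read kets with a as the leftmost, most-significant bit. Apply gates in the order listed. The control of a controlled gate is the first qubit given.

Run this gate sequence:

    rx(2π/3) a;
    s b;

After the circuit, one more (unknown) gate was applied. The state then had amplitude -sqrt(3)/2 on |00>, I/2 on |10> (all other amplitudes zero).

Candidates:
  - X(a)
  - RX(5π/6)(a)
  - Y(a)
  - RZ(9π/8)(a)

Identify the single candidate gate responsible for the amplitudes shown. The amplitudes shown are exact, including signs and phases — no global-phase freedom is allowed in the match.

It was Y(a) that produced the state shown.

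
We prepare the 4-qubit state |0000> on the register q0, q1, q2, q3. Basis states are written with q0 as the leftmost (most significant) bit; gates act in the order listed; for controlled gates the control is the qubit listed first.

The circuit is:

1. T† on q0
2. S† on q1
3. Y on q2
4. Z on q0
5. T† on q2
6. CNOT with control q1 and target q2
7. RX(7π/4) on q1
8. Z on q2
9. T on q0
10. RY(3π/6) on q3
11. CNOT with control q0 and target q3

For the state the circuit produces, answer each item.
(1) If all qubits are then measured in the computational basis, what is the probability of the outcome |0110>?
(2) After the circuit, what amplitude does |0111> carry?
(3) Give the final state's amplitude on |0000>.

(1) A full measurement returns |0110> with probability 1/4 - sqrt(2)/8.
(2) The amplitude on |0111> is sqrt(4 - 2*sqrt(2))*exp(3*I*pi/4)/4.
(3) The amplitude on |0000> is 0.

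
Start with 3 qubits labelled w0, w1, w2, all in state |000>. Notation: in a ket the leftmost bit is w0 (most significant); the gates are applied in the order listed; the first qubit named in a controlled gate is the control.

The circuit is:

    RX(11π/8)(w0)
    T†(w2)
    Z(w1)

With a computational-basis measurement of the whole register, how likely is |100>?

Outcome |100> occurs with probability sin(5*pi/16)**2.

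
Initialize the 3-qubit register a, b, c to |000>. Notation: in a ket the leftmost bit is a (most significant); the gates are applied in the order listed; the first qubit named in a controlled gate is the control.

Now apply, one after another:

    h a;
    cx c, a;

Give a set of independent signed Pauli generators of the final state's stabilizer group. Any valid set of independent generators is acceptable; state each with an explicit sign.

One valid set of independent stabilizer generators is +XII, +IZI, +IIZ (any independent generating set of the same group is equally correct).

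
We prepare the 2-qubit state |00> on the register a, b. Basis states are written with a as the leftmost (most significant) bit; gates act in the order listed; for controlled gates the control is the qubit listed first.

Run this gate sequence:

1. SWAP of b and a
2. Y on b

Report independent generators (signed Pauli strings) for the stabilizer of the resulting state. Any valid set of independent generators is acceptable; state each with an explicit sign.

The stabilizer group can be generated by +ZI, -IZ, among other valid generating sets.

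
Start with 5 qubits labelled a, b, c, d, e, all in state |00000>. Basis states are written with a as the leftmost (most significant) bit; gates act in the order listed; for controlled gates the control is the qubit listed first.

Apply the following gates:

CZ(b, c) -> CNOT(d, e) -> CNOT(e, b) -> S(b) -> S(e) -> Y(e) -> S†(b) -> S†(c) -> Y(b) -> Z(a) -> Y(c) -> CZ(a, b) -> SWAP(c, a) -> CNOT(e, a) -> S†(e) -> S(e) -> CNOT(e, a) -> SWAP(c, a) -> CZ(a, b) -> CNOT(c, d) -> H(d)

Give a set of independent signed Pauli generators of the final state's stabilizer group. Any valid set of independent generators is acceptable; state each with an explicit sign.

One valid set of independent stabilizer generators is -IIIXI, +ZIIII, -IZIII, -IIZII, -IIIIZ (any independent generating set of the same group is equally correct). Key observation: gates 12-19 undo each other exactly, leaving only the rest of the circuit to track.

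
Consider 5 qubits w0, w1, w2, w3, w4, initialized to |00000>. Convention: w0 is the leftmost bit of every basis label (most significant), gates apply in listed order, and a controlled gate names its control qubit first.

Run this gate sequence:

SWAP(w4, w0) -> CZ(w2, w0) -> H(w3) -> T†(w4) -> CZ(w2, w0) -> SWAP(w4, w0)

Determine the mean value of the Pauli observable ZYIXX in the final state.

In the final state, ZYIXX has expectation 0.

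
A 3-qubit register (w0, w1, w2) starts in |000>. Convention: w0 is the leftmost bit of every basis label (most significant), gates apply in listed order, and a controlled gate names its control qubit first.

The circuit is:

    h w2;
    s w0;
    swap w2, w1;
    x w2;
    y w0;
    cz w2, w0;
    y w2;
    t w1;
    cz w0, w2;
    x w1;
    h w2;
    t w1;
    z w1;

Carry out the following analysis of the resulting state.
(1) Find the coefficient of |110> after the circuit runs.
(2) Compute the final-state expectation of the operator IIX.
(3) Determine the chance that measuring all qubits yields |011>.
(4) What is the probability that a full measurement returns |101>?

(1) The amplitude on |110> is exp(I*pi/4)/2.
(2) The expectation value of IIX is 1.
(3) A full measurement returns |011> with probability 0.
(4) A full measurement returns |101> with probability 1/4.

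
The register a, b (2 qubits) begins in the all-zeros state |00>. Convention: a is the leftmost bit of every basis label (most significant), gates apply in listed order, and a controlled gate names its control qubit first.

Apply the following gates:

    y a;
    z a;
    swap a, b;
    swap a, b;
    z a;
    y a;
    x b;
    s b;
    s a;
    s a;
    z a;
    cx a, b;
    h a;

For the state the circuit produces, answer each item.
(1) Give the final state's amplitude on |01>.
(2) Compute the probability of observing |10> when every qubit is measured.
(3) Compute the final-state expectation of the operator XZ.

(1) The final state's coefficient on |01> equals sqrt(2)*I/2.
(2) Outcome |10> occurs with probability 0.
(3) The expectation value of XZ is -1.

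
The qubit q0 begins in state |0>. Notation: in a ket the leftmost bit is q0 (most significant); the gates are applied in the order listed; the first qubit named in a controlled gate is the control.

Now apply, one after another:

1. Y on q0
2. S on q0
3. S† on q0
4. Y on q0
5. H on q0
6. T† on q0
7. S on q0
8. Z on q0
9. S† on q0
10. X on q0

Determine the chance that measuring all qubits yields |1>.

A full measurement returns |1> with probability 1/2. Key observation: gates 2-3 undo each other exactly, leaving only the rest of the circuit to track.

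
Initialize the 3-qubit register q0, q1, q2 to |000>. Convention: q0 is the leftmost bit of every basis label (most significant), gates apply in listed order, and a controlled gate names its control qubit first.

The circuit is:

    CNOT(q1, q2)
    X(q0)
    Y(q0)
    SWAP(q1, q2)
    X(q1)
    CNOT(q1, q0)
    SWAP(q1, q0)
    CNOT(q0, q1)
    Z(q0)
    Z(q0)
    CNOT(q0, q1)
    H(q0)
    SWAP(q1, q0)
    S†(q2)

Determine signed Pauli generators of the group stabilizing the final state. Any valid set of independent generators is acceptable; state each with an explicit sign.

The stabilizer group can be generated by -IXI, -ZII, +IIZ, among other valid generating sets. Key observation: the block from step 8 through step 11 cancels to the identity and can be dropped.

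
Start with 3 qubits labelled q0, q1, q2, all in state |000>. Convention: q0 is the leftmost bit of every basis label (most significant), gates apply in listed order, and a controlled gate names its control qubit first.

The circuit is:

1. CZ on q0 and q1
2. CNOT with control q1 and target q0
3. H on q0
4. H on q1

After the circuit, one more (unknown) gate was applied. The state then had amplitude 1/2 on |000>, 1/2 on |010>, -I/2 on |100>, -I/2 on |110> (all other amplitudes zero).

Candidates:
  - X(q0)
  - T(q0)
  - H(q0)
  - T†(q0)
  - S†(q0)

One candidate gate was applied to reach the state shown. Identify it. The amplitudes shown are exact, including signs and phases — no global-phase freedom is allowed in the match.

It was S†(q0) that produced the state shown.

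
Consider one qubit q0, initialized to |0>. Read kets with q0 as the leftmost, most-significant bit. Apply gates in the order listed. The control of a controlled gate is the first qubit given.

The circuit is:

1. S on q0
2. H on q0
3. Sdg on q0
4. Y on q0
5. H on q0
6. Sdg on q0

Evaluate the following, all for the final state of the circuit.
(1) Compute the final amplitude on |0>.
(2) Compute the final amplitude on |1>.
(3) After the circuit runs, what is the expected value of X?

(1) The amplitude on |0> is -1/2 + I/2.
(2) The amplitude on |1> is -1/2 + I/2.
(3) The observable X averages to 1.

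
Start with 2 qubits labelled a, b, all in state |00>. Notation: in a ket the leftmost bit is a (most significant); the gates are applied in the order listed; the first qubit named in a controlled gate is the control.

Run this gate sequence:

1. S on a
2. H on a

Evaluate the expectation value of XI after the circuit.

In the final state, XI has expectation 1.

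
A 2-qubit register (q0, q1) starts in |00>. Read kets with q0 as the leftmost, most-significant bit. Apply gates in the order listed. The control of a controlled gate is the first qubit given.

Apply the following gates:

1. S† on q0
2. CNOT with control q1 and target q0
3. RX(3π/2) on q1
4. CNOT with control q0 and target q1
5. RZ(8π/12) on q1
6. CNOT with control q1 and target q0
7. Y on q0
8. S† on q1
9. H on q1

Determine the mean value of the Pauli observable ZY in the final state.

The observable ZY averages to 0.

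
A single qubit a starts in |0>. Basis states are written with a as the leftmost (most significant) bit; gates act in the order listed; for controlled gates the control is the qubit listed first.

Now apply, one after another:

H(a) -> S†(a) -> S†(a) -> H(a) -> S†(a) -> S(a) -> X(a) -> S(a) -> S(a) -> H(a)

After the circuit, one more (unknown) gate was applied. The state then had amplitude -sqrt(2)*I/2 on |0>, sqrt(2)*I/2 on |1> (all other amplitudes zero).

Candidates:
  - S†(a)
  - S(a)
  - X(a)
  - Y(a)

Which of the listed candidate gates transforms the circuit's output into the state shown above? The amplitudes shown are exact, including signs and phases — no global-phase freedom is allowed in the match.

It was Y(a) that produced the state shown.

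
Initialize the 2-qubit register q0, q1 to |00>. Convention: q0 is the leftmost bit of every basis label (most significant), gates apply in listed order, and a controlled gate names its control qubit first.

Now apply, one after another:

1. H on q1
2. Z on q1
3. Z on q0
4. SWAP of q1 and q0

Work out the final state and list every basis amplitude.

The final amplitudes are sqrt(2)/2 on |00>, 0 on |01>, -sqrt(2)/2 on |10>, 0 on |11>.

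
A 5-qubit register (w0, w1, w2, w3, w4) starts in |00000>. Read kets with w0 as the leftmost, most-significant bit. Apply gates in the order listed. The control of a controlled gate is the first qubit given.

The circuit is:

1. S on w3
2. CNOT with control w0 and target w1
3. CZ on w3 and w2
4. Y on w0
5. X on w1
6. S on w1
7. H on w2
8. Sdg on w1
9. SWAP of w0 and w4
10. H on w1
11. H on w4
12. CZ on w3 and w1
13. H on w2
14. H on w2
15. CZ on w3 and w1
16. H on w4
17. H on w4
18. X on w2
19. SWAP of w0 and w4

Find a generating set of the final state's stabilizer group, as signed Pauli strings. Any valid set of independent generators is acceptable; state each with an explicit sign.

One valid set of independent stabilizer generators is -XIIII, -IXIII, +IIXII, +IIIZI, +IIIIZ (any independent generating set of the same group is equally correct). Key observation: steps 11-16 multiply out to the identity, so the circuit reduces to the remaining gates.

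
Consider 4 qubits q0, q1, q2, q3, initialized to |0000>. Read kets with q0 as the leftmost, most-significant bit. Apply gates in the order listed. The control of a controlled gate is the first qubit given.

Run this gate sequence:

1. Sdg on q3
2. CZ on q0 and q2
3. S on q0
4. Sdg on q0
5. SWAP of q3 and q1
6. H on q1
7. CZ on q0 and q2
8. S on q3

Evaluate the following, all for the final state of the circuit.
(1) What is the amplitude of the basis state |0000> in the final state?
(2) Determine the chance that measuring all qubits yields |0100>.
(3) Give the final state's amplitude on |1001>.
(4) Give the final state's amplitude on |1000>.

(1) |0000> carries amplitude sqrt(2)/2 in the final state.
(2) Outcome |0100> occurs with probability 1/2.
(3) The amplitude on |1001> is 0.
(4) |1000> carries amplitude 0 in the final state.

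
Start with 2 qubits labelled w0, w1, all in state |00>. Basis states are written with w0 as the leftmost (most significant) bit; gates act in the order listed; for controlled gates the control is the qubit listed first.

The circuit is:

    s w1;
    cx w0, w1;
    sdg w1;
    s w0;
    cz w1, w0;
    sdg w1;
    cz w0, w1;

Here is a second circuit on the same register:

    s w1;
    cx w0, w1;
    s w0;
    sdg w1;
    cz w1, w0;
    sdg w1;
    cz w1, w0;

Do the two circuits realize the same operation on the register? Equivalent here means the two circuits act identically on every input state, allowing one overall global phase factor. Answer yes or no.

Yes: on every input state the two circuits agree up to one overall phase factor.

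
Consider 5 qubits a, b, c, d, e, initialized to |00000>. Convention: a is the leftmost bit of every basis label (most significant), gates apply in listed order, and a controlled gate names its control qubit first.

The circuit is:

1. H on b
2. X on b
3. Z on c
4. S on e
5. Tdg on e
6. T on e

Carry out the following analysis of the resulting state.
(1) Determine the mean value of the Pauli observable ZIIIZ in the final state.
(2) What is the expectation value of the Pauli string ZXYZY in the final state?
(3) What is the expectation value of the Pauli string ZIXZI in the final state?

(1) The expectation value of ZIIIZ is 1.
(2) In the final state, ZXYZY has expectation 0.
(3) The expectation value of ZIXZI is 0.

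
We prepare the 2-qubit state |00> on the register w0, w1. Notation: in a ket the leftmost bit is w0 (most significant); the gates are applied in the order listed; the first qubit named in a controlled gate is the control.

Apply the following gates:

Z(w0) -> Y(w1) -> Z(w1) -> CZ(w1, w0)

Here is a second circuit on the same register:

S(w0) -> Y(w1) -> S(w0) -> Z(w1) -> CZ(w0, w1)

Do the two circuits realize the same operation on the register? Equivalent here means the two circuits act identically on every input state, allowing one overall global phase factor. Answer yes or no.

Yes: on every input state the two circuits agree up to one overall phase factor.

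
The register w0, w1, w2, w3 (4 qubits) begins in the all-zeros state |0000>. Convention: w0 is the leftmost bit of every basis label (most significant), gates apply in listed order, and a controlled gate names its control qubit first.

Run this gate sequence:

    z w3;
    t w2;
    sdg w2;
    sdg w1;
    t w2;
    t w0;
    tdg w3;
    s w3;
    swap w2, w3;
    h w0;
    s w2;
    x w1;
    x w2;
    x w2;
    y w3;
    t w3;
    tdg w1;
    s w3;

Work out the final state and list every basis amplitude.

The resulting statevector has amplitude -sqrt(2)/2 on |0101>, -sqrt(2)/2 on |1101>, and 0 on every other basis state. Key observation: the block from step 13 through step 14 cancels to the identity and can be dropped.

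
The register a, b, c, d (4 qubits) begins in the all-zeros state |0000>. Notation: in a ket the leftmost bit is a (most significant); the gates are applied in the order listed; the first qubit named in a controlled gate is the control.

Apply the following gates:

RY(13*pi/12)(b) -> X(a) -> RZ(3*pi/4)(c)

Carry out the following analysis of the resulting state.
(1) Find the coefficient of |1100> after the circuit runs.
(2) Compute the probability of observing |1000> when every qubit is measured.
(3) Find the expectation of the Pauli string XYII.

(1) The final state's coefficient on |1100> equals (-sqrt(3*sqrt(2) + 6)/4 - sqrt(2 - sqrt(2))/4)*exp(5*I*pi/8).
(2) The probability of measuring |1000> is -sqrt(6)/8 - sqrt(2)/8 + 1/2.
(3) In the final state, XYII has expectation 0.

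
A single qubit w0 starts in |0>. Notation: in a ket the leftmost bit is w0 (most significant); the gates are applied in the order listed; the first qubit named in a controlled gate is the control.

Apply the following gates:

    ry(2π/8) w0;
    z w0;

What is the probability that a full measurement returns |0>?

Outcome |0> occurs with probability sqrt(2)/4 + 1/2.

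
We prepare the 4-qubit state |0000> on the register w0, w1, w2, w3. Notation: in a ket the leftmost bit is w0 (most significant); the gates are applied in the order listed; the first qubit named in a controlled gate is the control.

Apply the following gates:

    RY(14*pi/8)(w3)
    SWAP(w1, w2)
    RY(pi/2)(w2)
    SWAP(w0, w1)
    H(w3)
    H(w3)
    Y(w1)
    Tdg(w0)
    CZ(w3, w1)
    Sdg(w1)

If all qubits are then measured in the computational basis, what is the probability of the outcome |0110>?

Outcome |0110> occurs with probability sqrt(2)/8 + 1/4. Key observation: gates 5-6 undo each other exactly, leaving only the rest of the circuit to track.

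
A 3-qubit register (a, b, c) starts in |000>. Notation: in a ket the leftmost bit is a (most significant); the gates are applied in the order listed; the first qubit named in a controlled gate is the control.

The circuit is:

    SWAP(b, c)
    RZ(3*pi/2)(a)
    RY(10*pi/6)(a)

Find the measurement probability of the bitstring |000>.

The probability of measuring |000> is 3/4.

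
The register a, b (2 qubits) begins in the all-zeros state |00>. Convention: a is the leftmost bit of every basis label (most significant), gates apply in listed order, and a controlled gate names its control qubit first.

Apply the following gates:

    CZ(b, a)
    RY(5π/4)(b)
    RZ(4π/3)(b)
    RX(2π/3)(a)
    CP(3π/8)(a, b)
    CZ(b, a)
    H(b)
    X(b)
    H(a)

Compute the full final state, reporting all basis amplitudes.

The final amplitudes are -sqrt(sqrt(2)/4 + 1/2)*exp(2*I*pi/3)/4 + sqrt(3)*I*sqrt(1/2 - sqrt(2)/4)*exp(-2*I*pi/3)/4 - sqrt(1/2 - sqrt(2)/4)*exp(-2*I*pi/3)/4 - sqrt(3)*I*sqrt(sqrt(2)/4 + 1/2)*exp(-23*I*pi/24)/4 on |00>, sqrt(3)*I*sqrt(sqrt(2)/4 + 1/2)*exp(-23*I*pi/24)/4 + sqrt(3)*I*sqrt(1/2 - sqrt(2)/4)*exp(-2*I*pi/3)/4 - sqrt(1/2 - sqrt(2)/4)*exp(-2*I*pi/3)/4 + sqrt(sqrt(2)/4 + 1/2)*exp(2*I*pi/3)/4 on |01>, sqrt(3)*I*sqrt(sqrt(2)/4 + 1/2)*exp(-23*I*pi/24)/4 - sqrt(sqrt(2)/4 + 1/2)*exp(2*I*pi/3)/4 - sqrt(3)*I*sqrt(1/2 - sqrt(2)/4)*exp(-2*I*pi/3)/4 - sqrt(1/2 - sqrt(2)/4)*exp(-2*I*pi/3)/4 on |10>, -sqrt(3)*I*sqrt(1/2 - sqrt(2)/4)*exp(-2*I*pi/3)/4 - sqrt(1/2 - sqrt(2)/4)*exp(-2*I*pi/3)/4 + sqrt(sqrt(2)/4 + 1/2)*exp(2*I*pi/3)/4 - sqrt(3)*I*sqrt(sqrt(2)/4 + 1/2)*exp(-23*I*pi/24)/4 on |11>.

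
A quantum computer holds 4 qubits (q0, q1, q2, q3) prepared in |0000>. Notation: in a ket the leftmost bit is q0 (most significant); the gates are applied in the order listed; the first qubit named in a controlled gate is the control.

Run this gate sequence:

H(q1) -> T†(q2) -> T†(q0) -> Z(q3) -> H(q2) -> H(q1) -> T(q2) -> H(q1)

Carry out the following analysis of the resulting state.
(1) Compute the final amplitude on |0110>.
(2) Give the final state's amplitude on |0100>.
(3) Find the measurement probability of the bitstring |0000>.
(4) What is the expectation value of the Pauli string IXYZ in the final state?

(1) The final state's coefficient on |0110> equals exp(I*pi/4)/2.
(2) |0100> carries amplitude 1/2 in the final state.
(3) A full measurement returns |0000> with probability 1/4.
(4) The expectation value of IXYZ is sqrt(2)/2.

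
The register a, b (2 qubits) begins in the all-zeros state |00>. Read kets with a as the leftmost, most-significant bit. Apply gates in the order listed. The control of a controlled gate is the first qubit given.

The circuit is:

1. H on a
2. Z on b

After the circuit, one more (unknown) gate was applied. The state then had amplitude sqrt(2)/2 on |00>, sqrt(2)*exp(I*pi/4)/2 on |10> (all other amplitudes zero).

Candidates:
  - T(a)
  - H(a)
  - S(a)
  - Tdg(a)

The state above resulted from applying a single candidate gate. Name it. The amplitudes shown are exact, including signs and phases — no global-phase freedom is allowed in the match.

The unique candidate consistent with the amplitudes is T(a).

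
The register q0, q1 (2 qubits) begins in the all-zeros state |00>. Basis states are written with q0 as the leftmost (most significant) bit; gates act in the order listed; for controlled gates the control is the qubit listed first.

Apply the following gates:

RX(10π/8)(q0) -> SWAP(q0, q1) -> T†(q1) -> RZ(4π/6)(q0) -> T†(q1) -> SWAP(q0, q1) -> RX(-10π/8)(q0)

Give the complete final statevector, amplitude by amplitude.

After the circuit, the state carries amplitude ((2 - sqrt(2))*exp(5*I*pi/6) + (sqrt(2) + 2)*exp(I*pi/3))*exp(5*I*pi/6)/4 on |00>, 0 on |01>, sqrt(2)*(-exp(2*I*pi/3) - exp(I*pi/6))/4 on |10>, 0 on |11>.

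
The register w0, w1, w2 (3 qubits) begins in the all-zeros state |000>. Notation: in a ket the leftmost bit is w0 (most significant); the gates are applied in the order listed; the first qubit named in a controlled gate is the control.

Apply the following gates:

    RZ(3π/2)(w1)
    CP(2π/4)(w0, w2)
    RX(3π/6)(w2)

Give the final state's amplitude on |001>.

|001> carries amplitude sqrt(2)*exp(3*I*pi/4)/2 in the final state.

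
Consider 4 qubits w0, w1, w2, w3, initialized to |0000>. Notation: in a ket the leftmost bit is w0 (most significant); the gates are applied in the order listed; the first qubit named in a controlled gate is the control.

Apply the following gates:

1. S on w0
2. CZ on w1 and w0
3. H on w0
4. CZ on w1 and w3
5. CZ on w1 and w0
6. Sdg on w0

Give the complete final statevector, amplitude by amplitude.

After the circuit, the state carries amplitude sqrt(2)/2 on |0000>, -sqrt(2)*I/2 on |1000>, and 0 on every other basis state.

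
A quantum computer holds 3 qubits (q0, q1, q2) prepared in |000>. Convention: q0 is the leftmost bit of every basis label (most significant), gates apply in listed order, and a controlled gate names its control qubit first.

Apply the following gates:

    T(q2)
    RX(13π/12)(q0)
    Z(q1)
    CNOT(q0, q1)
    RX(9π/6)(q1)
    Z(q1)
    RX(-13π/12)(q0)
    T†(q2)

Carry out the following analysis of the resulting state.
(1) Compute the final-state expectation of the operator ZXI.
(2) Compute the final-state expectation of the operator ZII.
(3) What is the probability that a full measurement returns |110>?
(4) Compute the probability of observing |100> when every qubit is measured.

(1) In the final state, ZXI has expectation -1/2 + sqrt(3)/4.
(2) In the final state, ZII has expectation sqrt(3)/4 + 1/2.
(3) The probability of measuring |110> is 1/8 - sqrt(3)/16.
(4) The probability of measuring |100> is 1/8 - sqrt(3)/16.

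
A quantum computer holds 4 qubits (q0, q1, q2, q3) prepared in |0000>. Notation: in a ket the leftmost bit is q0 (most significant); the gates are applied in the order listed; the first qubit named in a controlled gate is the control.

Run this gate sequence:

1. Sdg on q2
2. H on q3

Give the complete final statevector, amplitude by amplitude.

The resulting statevector has amplitude sqrt(2)/2 on |0000>, sqrt(2)/2 on |0001>, and 0 on every other basis state.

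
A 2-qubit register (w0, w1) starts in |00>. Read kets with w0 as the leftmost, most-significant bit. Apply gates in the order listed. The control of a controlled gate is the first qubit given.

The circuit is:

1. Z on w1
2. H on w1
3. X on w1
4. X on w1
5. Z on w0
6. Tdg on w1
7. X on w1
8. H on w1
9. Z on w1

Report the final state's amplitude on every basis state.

The resulting statevector has amplitude 1/2 - exp(3*I*pi/4)/2 on |00>, 1/2 + exp(3*I*pi/4)/2 on |01>, 0 on |10>, 0 on |11>.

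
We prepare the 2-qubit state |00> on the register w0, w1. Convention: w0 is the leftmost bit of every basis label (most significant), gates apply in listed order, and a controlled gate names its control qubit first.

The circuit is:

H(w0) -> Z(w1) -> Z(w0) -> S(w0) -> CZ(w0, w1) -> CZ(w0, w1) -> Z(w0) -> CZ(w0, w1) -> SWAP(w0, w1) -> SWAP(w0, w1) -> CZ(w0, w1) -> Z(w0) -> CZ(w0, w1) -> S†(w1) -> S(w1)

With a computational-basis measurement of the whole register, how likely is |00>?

The probability of measuring |00> is 1/2.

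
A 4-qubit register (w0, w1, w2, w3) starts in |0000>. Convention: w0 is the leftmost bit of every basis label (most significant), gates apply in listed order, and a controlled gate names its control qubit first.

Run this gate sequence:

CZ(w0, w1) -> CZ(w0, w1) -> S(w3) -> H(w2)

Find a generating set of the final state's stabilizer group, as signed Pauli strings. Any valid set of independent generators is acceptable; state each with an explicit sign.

The stabilizer group can be generated by +IIXI, +ZIII, +IZII, +IIIZ, among other valid generating sets. Key observation: the block from step 1 through step 2 cancels to the identity and can be dropped.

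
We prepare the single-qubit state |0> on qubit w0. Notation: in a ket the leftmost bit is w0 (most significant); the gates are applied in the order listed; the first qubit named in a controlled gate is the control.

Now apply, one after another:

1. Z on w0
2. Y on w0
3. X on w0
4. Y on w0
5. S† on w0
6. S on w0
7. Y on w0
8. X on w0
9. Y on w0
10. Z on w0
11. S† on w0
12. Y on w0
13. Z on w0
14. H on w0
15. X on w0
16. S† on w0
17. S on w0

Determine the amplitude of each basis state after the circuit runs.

The final amplitudes are sqrt(2)*I/2 on |0>, -sqrt(2)*I/2 on |1>. Key observation: gates 2-9 undo each other exactly, leaving only the rest of the circuit to track.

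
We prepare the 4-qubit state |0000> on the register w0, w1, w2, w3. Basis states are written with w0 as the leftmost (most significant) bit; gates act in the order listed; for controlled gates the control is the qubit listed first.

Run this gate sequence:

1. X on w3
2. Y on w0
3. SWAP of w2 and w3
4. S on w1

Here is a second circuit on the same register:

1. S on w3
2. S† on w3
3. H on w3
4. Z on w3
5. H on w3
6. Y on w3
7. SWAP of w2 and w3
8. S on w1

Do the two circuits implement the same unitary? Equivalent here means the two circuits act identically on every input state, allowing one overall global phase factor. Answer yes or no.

No — the two circuits implement different unitaries, even allowing a global phase.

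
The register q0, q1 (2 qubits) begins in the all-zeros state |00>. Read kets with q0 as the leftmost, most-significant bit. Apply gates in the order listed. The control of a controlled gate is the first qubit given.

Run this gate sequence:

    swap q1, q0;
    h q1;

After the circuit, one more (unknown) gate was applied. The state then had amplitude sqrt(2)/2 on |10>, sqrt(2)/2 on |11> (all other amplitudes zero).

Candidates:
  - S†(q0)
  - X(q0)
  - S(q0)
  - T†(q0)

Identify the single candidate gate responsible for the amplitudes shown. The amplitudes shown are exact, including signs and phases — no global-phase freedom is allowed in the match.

It was X(q0) that produced the state shown.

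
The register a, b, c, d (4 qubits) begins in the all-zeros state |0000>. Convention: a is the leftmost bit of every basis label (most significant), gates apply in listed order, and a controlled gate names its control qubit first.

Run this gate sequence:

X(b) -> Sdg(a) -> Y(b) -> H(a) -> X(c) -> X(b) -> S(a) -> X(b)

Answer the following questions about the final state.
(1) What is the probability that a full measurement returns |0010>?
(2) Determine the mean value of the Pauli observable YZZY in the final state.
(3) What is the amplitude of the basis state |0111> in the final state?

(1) Outcome |0010> occurs with probability 1/2.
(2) The observable YZZY averages to 0.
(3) |0111> carries amplitude 0 in the final state.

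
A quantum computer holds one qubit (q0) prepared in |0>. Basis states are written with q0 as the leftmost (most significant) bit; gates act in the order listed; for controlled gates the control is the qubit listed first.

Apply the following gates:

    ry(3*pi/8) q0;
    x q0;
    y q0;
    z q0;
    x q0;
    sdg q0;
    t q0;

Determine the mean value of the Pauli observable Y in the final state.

The expectation value of Y is -sqrt(2*sqrt(2) + 4)/4.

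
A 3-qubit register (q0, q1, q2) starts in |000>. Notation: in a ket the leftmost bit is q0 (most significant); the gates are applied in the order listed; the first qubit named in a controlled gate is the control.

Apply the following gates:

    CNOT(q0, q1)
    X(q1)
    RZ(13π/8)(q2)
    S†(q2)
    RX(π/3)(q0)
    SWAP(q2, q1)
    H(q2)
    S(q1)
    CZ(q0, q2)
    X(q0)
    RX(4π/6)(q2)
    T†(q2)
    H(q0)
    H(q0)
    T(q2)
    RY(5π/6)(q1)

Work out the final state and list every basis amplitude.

The final amplitudes are (-sqrt(3) + 3 - I + sqrt(3)*I)*exp(3*I*pi/16)/16 on |000>, (-sqrt(3) + 3 - I + sqrt(3)*I)*exp(3*I*pi/16)/16 on |001>, (sqrt(3) + 3 + I + sqrt(3)*I)*exp(3*I*pi/16)/16 on |010>, (sqrt(3) + 3 + I + sqrt(3)*I)*exp(3*I*pi/16)/16 on |011>, (-3 + sqrt(3) - 3*sqrt(3)*I + 3*I)*exp(3*I*pi/16)/16 on |100>, (-sqrt(3) + 3 - 3*I + 3*sqrt(3)*I)*exp(3*I*pi/16)/16 on |101>, (-3 - sqrt(3) - 3*sqrt(3)*I - 3*I)*exp(3*I*pi/16)/16 on |110>, (sqrt(3) + 3 + 3*I + 3*sqrt(3)*I)*exp(3*I*pi/16)/16 on |111>.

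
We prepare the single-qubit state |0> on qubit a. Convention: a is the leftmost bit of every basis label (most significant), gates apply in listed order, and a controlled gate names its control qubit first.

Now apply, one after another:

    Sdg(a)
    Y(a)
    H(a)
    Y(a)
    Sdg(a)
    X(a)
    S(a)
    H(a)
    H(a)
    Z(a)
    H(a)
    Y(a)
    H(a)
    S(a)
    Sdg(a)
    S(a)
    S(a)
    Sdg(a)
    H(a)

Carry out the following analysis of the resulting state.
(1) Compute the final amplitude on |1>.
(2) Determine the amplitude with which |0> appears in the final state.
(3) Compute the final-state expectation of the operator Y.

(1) The final state's coefficient on |1> equals -1/2 - I/2.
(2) The amplitude on |0> is -1/2 + I/2.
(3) The expectation value of Y is 1.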